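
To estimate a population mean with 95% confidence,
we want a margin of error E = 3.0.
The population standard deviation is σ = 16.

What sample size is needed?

Answer: n = 110

Derivation:
z_0.025 = 1.960
n = (z×σ/E)² = (1.960×16/3.0)²
n = 109.2722
Round up: n = 110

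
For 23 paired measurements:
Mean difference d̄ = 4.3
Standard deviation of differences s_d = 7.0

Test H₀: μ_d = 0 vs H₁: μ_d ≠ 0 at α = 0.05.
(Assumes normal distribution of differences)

df = n - 1 = 22
SE = s_d/√n = 7.0/√23 = 1.4596
t = d̄/SE = 4.3/1.4596 = 2.9460
Critical value: t_{0.025,22} = ±2.074
p-value ≈ 0.0075
Decision: reject H₀

Answer: t = 2.9460, reject H₀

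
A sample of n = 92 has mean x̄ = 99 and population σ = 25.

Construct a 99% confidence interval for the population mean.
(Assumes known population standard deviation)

Confidence level: 99%, α = 0.01
z_0.005 = 2.576
SE = σ/√n = 25/√92 = 2.6064
Margin of error = 2.576 × 2.6064 = 6.7141
CI: x̄ ± margin = 99 ± 6.7141
CI: (92.2859, 105.7141)

Answer: (92.2859, 105.7141)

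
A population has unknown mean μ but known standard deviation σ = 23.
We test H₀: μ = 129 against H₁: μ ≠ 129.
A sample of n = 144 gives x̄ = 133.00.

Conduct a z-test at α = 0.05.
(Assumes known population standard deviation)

Standard error: SE = σ/√n = 23/√144 = 1.9167
z-statistic: z = (x̄ - μ₀)/SE = (133.00 - 129)/1.9167 = 2.0869
Critical value: ±1.960
p-value = 0.0369
Decision: reject H₀

Answer: z = 2.0869, reject H₀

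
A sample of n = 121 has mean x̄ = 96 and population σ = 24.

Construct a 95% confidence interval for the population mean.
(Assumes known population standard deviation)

Confidence level: 95%, α = 0.05
z_0.025 = 1.960
SE = σ/√n = 24/√121 = 2.1818
Margin of error = 1.960 × 2.1818 = 4.2763
CI: x̄ ± margin = 96 ± 4.2763
CI: (91.7237, 100.2763)

Answer: (91.7237, 100.2763)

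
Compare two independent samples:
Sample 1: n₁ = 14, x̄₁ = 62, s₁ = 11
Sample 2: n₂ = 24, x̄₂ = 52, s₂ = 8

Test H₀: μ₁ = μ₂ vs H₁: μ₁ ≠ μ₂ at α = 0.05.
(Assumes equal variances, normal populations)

Pooled variance: s²_p = [13×11² + 23×8²]/(36) = 84.5833
s_p = 9.1969
SE = s_p×√(1/n₁ + 1/n₂) = 9.1969×√(1/14 + 1/24) = 3.0929
t = (x̄₁ - x̄₂)/SE = (62 - 52)/3.0929 = 3.2332
df = 36, t-critical = ±2.028
Decision: reject H₀

Answer: t = 3.2332, reject H₀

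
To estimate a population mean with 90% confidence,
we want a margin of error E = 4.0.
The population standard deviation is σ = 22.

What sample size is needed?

z_0.05 = 1.645
n = (z×σ/E)² = (1.645×22/4.0)²
n = 81.8573
Round up: n = 82

Answer: n = 82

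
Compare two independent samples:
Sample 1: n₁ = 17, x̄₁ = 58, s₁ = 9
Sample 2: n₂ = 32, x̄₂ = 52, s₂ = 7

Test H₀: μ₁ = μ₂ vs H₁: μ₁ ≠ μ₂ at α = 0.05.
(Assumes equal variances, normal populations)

Pooled variance: s²_p = [16×9² + 31×7²]/(47) = 59.8936
s_p = 7.7391
SE = s_p×√(1/n₁ + 1/n₂) = 7.7391×√(1/17 + 1/32) = 2.3227
t = (x̄₁ - x̄₂)/SE = (58 - 52)/2.3227 = 2.5832
df = 47, t-critical = ±2.012
Decision: reject H₀

Answer: t = 2.5832, reject H₀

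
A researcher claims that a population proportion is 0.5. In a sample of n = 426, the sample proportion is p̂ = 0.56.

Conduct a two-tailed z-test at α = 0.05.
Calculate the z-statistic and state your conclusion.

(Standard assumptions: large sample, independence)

Answer: z = 2.4768, reject H₀

Derivation:
H₀: p = 0.5, H₁: p ≠ 0.5
Standard error: SE = √(p₀(1-p₀)/n) = √(0.5×0.5/426) = 0.024225
z-statistic: z = (p̂ - p₀)/SE = (0.56 - 0.5)/0.024225 = 2.4768
Critical value: z_0.025 = ±1.960
p-value = 0.0133
Decision: reject H₀ at α = 0.05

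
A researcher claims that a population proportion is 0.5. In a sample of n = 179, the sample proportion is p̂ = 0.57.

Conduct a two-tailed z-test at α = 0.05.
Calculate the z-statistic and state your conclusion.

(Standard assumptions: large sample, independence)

Answer: z = 1.8731, fail to reject H₀

Derivation:
H₀: p = 0.5, H₁: p ≠ 0.5
Standard error: SE = √(p₀(1-p₀)/n) = √(0.5×0.5/179) = 0.037372
z-statistic: z = (p̂ - p₀)/SE = (0.57 - 0.5)/0.037372 = 1.8731
Critical value: z_0.025 = ±1.960
p-value = 0.0611
Decision: fail to reject H₀ at α = 0.05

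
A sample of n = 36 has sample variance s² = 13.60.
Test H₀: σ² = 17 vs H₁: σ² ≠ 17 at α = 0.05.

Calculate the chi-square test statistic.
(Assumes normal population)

df = n - 1 = 35
χ² = (n-1)s²/σ₀² = 35×13.60/17 = 28.0000
Critical values: χ²_{0.975,35} = 20.569, χ²_{0.025,35} = 53.203
Rejection region: χ² < 20.569 or χ² > 53.203
Decision: fail to reject H₀

Answer: χ² = 28.0000, fail to reject H₀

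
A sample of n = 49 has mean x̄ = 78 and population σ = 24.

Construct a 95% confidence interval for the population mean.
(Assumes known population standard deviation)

Confidence level: 95%, α = 0.05
z_0.025 = 1.960
SE = σ/√n = 24/√49 = 3.4286
Margin of error = 1.960 × 3.4286 = 6.7201
CI: x̄ ± margin = 78 ± 6.7201
CI: (71.2799, 84.7201)

Answer: (71.2799, 84.7201)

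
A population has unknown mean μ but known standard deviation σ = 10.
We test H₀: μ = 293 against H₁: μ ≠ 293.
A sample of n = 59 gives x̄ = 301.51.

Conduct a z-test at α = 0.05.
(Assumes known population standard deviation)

Standard error: SE = σ/√n = 10/√59 = 1.3019
z-statistic: z = (x̄ - μ₀)/SE = (301.51 - 293)/1.3019 = 6.5366
Critical value: ±1.960
p-value < 0.0001
Decision: reject H₀

Answer: z = 6.5366, reject H₀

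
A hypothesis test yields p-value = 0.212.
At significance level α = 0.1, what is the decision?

Compare p-value to α:
0.212 ≥ 0.1
Decision: fail to reject H₀

Answer: fail to reject H₀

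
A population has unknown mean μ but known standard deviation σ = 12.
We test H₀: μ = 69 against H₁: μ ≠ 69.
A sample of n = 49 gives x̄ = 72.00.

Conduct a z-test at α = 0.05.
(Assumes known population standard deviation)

Answer: z = 1.7500, fail to reject H₀

Derivation:
Standard error: SE = σ/√n = 12/√49 = 1.7143
z-statistic: z = (x̄ - μ₀)/SE = (72.00 - 69)/1.7143 = 1.7500
Critical value: ±1.960
p-value = 0.0801
Decision: fail to reject H₀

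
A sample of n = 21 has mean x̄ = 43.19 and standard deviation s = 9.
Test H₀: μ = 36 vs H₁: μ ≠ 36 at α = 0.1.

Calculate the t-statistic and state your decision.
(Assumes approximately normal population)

Answer: t = 3.6609, reject H₀

Derivation:
df = n - 1 = 20
SE = s/√n = 9/√21 = 1.9640
t = (x̄ - μ₀)/SE = (43.19 - 36)/1.9640 = 3.6609
Critical value: t_{0.05,20} = ±1.725
p-value ≈ 0.0016
Decision: reject H₀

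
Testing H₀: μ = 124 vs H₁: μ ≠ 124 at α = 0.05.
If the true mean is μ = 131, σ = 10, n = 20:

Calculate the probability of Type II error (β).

SE = σ/√n = 10/√20 = 2.2361
Critical values: μ₀ ± z_0.025×SE = 124 ± 1.960×2.2361
Acceptance region: (119.6172, 128.3828)
Under H₁ (μ = 131): z_high = (128.3828 - 131)/2.2361 = -1.1704, z_low = (119.6172 - 131)/2.2361 = -5.0905
β = P(not reject | H₁) = Φ(-1.1704) - Φ(-5.0905) ≈ 0.1209

Answer: β ≈ 0.1209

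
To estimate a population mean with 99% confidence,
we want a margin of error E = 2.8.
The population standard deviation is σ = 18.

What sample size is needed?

Answer: n = 275

Derivation:
z_0.005 = 2.576
n = (z×σ/E)² = (2.576×18/2.8)²
n = 274.2336
Round up: n = 275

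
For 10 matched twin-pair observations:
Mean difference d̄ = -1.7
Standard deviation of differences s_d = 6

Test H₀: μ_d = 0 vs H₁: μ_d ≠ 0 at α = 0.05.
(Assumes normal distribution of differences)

df = n - 1 = 9
SE = s_d/√n = 6/√10 = 1.8974
t = d̄/SE = -1.7/1.8974 = -0.8960
Critical value: t_{0.025,9} = ±2.262
p-value ≈ 0.3936
Decision: fail to reject H₀

Answer: t = -0.8960, fail to reject H₀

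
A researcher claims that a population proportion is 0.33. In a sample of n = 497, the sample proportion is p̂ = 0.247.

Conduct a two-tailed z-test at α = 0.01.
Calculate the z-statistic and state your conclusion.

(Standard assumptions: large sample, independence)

Answer: z = -3.9351, reject H₀

Derivation:
H₀: p = 0.33, H₁: p ≠ 0.33
Standard error: SE = √(p₀(1-p₀)/n) = √(0.33×0.67/497) = 0.021092
z-statistic: z = (p̂ - p₀)/SE = (0.247 - 0.33)/0.021092 = -3.9351
Critical value: z_0.005 = ±2.576
p-value = 0.0001
Decision: reject H₀ at α = 0.01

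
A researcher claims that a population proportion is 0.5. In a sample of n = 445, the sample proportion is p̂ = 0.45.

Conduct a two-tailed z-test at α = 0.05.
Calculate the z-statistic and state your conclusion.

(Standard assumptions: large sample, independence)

H₀: p = 0.5, H₁: p ≠ 0.5
Standard error: SE = √(p₀(1-p₀)/n) = √(0.5×0.5/445) = 0.023702
z-statistic: z = (p̂ - p₀)/SE = (0.45 - 0.5)/0.023702 = -2.1095
Critical value: z_0.025 = ±1.960
p-value = 0.0349
Decision: reject H₀ at α = 0.05

Answer: z = -2.1095, reject H₀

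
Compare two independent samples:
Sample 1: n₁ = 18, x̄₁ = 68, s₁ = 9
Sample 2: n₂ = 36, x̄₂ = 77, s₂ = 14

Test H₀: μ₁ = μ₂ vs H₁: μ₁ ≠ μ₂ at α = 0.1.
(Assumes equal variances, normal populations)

Answer: t = -2.4772, reject H₀

Derivation:
Pooled variance: s²_p = [17×9² + 35×14²]/(52) = 158.4038
s_p = 12.5859
SE = s_p×√(1/n₁ + 1/n₂) = 12.5859×√(1/18 + 1/36) = 3.6332
t = (x̄₁ - x̄₂)/SE = (68 - 77)/3.6332 = -2.4772
df = 52, t-critical = ±1.675
Decision: reject H₀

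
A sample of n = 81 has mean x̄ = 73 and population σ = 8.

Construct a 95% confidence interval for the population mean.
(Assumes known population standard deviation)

Confidence level: 95%, α = 0.05
z_0.025 = 1.960
SE = σ/√n = 8/√81 = 0.8889
Margin of error = 1.960 × 0.8889 = 1.7422
CI: x̄ ± margin = 73 ± 1.7422
CI: (71.2578, 74.7422)

Answer: (71.2578, 74.7422)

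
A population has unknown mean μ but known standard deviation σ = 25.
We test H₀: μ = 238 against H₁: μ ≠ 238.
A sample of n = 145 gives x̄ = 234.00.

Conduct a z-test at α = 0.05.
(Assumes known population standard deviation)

Standard error: SE = σ/√n = 25/√145 = 2.0761
z-statistic: z = (x̄ - μ₀)/SE = (234.00 - 238)/2.0761 = -1.9267
Critical value: ±1.960
p-value = 0.0540
Decision: fail to reject H₀

Answer: z = -1.9267, fail to reject H₀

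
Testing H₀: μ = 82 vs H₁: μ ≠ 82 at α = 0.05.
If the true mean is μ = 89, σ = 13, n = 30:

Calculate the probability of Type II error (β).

Answer: β ≈ 0.1613

Derivation:
SE = σ/√n = 13/√30 = 2.3735
Critical values: μ₀ ± z_0.025×SE = 82 ± 1.960×2.3735
Acceptance region: (77.3479, 86.6521)
Under H₁ (μ = 89): z_high = (86.6521 - 89)/2.3735 = -0.9892, z_low = (77.3479 - 89)/2.3735 = -4.9092
β = P(not reject | H₁) = Φ(-0.9892) - Φ(-4.9092) ≈ 0.1613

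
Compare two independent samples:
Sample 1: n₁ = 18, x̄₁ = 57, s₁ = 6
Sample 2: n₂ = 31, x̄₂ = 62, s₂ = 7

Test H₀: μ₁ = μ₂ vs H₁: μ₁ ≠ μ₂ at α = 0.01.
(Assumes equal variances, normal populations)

Answer: t = -2.5351, fail to reject H₀

Derivation:
Pooled variance: s²_p = [17×6² + 30×7²]/(47) = 44.2979
s_p = 6.6557
SE = s_p×√(1/n₁ + 1/n₂) = 6.6557×√(1/18 + 1/31) = 1.9723
t = (x̄₁ - x̄₂)/SE = (57 - 62)/1.9723 = -2.5351
df = 47, t-critical = ±2.685
Decision: fail to reject H₀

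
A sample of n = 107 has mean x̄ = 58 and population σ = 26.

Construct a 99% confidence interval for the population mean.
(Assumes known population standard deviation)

Answer: (51.5252, 64.4748)

Derivation:
Confidence level: 99%, α = 0.01
z_0.005 = 2.576
SE = σ/√n = 26/√107 = 2.5135
Margin of error = 2.576 × 2.5135 = 6.4748
CI: x̄ ± margin = 58 ± 6.4748
CI: (51.5252, 64.4748)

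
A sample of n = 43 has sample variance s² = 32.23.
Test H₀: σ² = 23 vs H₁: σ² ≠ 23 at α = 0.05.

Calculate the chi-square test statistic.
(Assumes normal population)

Answer: χ² = 58.8548, fail to reject H₀

Derivation:
df = n - 1 = 42
χ² = (n-1)s²/σ₀² = 42×32.23/23 = 58.8548
Critical values: χ²_{0.975,42} = 25.999, χ²_{0.025,42} = 61.777
Rejection region: χ² < 25.999 or χ² > 61.777
Decision: fail to reject H₀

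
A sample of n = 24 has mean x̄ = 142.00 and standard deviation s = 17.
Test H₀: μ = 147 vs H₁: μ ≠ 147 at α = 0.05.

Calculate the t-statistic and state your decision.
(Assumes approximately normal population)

Answer: t = -1.4409, fail to reject H₀

Derivation:
df = n - 1 = 23
SE = s/√n = 17/√24 = 3.4701
t = (x̄ - μ₀)/SE = (142.00 - 147)/3.4701 = -1.4409
Critical value: t_{0.025,23} = ±2.069
p-value ≈ 0.1631
Decision: fail to reject H₀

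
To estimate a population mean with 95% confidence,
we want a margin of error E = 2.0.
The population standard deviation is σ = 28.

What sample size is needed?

Answer: n = 753

Derivation:
z_0.025 = 1.960
n = (z×σ/E)² = (1.960×28/2.0)²
n = 752.9536
Round up: n = 753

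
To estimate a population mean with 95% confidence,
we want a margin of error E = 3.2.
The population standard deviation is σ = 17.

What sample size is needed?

Answer: n = 109

Derivation:
z_0.025 = 1.960
n = (z×σ/E)² = (1.960×17/3.2)²
n = 108.4202
Round up: n = 109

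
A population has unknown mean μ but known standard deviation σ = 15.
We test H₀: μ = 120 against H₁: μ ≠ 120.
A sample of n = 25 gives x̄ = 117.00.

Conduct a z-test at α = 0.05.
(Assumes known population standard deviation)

Answer: z = -1.0000, fail to reject H₀

Derivation:
Standard error: SE = σ/√n = 15/√25 = 3.0000
z-statistic: z = (x̄ - μ₀)/SE = (117.00 - 120)/3.0000 = -1.0000
Critical value: ±1.960
p-value = 0.3173
Decision: fail to reject H₀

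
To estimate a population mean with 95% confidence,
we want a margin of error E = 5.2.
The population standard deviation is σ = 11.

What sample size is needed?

Answer: n = 18

Derivation:
z_0.025 = 1.960
n = (z×σ/E)² = (1.960×11/5.2)²
n = 17.1906
Round up: n = 18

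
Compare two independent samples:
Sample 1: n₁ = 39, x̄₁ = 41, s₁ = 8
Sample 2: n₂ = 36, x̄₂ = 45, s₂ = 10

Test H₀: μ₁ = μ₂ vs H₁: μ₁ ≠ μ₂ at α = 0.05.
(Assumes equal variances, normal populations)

Answer: t = -1.9198, fail to reject H₀

Derivation:
Pooled variance: s²_p = [38×8² + 35×10²]/(73) = 81.2603
s_p = 9.0144
SE = s_p×√(1/n₁ + 1/n₂) = 9.0144×√(1/39 + 1/36) = 2.0835
t = (x̄₁ - x̄₂)/SE = (41 - 45)/2.0835 = -1.9198
df = 73, t-critical = ±1.993
Decision: fail to reject H₀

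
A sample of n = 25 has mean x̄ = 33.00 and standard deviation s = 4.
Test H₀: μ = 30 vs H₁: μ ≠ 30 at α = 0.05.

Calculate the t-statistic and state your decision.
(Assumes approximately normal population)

Answer: t = 3.7500, reject H₀

Derivation:
df = n - 1 = 24
SE = s/√n = 4/√25 = 0.8000
t = (x̄ - μ₀)/SE = (33.00 - 30)/0.8000 = 3.7500
Critical value: t_{0.025,24} = ±2.064
p-value ≈ 0.0010
Decision: reject H₀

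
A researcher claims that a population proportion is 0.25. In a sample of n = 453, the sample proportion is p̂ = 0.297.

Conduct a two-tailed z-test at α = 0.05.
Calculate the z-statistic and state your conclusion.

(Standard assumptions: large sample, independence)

Answer: z = 2.3101, reject H₀

Derivation:
H₀: p = 0.25, H₁: p ≠ 0.25
Standard error: SE = √(p₀(1-p₀)/n) = √(0.25×0.75/453) = 0.020345
z-statistic: z = (p̂ - p₀)/SE = (0.297 - 0.25)/0.020345 = 2.3101
Critical value: z_0.025 = ±1.960
p-value = 0.0209
Decision: reject H₀ at α = 0.05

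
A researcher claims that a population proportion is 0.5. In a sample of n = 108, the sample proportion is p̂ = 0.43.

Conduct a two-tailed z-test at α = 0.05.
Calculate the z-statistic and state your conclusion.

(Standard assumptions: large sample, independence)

Answer: z = -1.4549, fail to reject H₀

Derivation:
H₀: p = 0.5, H₁: p ≠ 0.5
Standard error: SE = √(p₀(1-p₀)/n) = √(0.5×0.5/108) = 0.048113
z-statistic: z = (p̂ - p₀)/SE = (0.43 - 0.5)/0.048113 = -1.4549
Critical value: z_0.025 = ±1.960
p-value = 0.1457
Decision: fail to reject H₀ at α = 0.05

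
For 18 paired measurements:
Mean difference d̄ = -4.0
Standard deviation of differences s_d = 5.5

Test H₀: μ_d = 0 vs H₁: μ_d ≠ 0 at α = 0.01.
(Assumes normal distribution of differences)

df = n - 1 = 17
SE = s_d/√n = 5.5/√18 = 1.2964
t = d̄/SE = -4.0/1.2964 = -3.0855
Critical value: t_{0.005,17} = ±2.898
p-value ≈ 0.0067
Decision: reject H₀

Answer: t = -3.0855, reject H₀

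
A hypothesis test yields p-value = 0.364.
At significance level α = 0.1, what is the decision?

Compare p-value to α:
0.364 ≥ 0.1
Decision: fail to reject H₀

Answer: fail to reject H₀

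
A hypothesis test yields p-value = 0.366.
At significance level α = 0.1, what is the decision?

Compare p-value to α:
0.366 ≥ 0.1
Decision: fail to reject H₀

Answer: fail to reject H₀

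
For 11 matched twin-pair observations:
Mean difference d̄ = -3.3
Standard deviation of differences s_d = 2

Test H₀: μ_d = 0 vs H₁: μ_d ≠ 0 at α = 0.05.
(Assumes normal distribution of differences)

Answer: t = -5.4726, reject H₀

Derivation:
df = n - 1 = 10
SE = s_d/√n = 2/√11 = 0.6030
t = d̄/SE = -3.3/0.6030 = -5.4726
Critical value: t_{0.025,10} = ±2.228
p-value ≈ 0.0003
Decision: reject H₀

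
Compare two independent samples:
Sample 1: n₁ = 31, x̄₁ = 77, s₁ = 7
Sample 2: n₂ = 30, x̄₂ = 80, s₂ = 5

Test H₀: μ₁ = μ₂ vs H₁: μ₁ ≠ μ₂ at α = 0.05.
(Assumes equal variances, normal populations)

Pooled variance: s²_p = [30×7² + 29×5²]/(59) = 37.2034
s_p = 6.0995
SE = s_p×√(1/n₁ + 1/n₂) = 6.0995×√(1/31 + 1/30) = 1.5621
t = (x̄₁ - x̄₂)/SE = (77 - 80)/1.5621 = -1.9205
df = 59, t-critical = ±2.001
Decision: fail to reject H₀

Answer: t = -1.9205, fail to reject H₀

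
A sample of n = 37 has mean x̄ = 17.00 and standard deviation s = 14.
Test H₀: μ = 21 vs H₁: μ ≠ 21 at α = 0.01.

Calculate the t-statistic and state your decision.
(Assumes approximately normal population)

Answer: t = -1.7379, fail to reject H₀

Derivation:
df = n - 1 = 36
SE = s/√n = 14/√37 = 2.3016
t = (x̄ - μ₀)/SE = (17.00 - 21)/2.3016 = -1.7379
Critical value: t_{0.005,36} = ±2.719
p-value ≈ 0.0908
Decision: fail to reject H₀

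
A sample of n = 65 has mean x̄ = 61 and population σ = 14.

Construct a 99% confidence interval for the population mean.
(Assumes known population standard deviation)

Answer: (56.5268, 65.4732)

Derivation:
Confidence level: 99%, α = 0.01
z_0.005 = 2.576
SE = σ/√n = 14/√65 = 1.7365
Margin of error = 2.576 × 1.7365 = 4.4732
CI: x̄ ± margin = 61 ± 4.4732
CI: (56.5268, 65.4732)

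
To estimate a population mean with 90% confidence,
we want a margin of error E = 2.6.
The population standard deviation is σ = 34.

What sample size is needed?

Answer: n = 463

Derivation:
z_0.05 = 1.645
n = (z×σ/E)² = (1.645×34/2.6)²
n = 462.7463
Round up: n = 463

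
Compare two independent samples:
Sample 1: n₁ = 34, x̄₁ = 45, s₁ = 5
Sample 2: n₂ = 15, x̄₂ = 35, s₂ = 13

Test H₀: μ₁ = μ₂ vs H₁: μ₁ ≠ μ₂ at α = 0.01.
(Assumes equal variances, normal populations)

Pooled variance: s²_p = [33×5² + 14×13²]/(47) = 67.8936
s_p = 8.2398
SE = s_p×√(1/n₁ + 1/n₂) = 8.2398×√(1/34 + 1/15) = 2.5541
t = (x̄₁ - x̄₂)/SE = (45 - 35)/2.5541 = 3.9153
df = 47, t-critical = ±2.685
Decision: reject H₀

Answer: t = 3.9153, reject H₀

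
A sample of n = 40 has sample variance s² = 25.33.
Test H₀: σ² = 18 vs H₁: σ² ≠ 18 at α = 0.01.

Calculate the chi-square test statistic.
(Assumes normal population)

df = n - 1 = 39
χ² = (n-1)s²/σ₀² = 39×25.33/18 = 54.8817
Critical values: χ²_{0.995,39} = 19.996, χ²_{0.005,39} = 65.476
Rejection region: χ² < 19.996 or χ² > 65.476
Decision: fail to reject H₀

Answer: χ² = 54.8817, fail to reject H₀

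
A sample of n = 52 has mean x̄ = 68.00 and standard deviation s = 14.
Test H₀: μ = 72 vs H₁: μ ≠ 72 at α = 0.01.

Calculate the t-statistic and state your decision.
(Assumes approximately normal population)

df = n - 1 = 51
SE = s/√n = 14/√52 = 1.9415
t = (x̄ - μ₀)/SE = (68.00 - 72)/1.9415 = -2.0603
Critical value: t_{0.005,51} = ±2.676
p-value ≈ 0.0445
Decision: fail to reject H₀

Answer: t = -2.0603, fail to reject H₀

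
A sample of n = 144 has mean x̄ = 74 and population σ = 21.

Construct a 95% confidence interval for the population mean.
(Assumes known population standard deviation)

Confidence level: 95%, α = 0.05
z_0.025 = 1.960
SE = σ/√n = 21/√144 = 1.7500
Margin of error = 1.960 × 1.7500 = 3.4300
CI: x̄ ± margin = 74 ± 3.4300
CI: (70.5700, 77.4300)

Answer: (70.5700, 77.4300)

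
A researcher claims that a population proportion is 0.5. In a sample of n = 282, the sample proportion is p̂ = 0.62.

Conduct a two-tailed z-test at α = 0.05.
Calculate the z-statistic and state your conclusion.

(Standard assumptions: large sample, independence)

Answer: z = 4.0302, reject H₀

Derivation:
H₀: p = 0.5, H₁: p ≠ 0.5
Standard error: SE = √(p₀(1-p₀)/n) = √(0.5×0.5/282) = 0.029775
z-statistic: z = (p̂ - p₀)/SE = (0.62 - 0.5)/0.029775 = 4.0302
Critical value: z_0.025 = ±1.960
p-value = 0.0001
Decision: reject H₀ at α = 0.05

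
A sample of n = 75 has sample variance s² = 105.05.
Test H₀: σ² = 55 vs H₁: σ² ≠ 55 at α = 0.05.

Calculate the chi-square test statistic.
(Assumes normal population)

df = n - 1 = 74
χ² = (n-1)s²/σ₀² = 74×105.05/55 = 141.3400
Critical values: χ²_{0.975,74} = 52.103, χ²_{0.025,74} = 99.678
Rejection region: χ² < 52.103 or χ² > 99.678
Decision: reject H₀

Answer: χ² = 141.3400, reject H₀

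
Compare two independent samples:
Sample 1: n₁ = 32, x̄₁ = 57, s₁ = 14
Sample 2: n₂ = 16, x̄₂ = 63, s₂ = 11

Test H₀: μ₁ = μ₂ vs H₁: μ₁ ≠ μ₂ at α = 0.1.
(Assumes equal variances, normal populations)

Pooled variance: s²_p = [31×14² + 15×11²]/(46) = 171.5435
s_p = 13.0975
SE = s_p×√(1/n₁ + 1/n₂) = 13.0975×√(1/32 + 1/16) = 4.0103
t = (x̄₁ - x̄₂)/SE = (57 - 63)/4.0103 = -1.4961
df = 46, t-critical = ±1.679
Decision: fail to reject H₀

Answer: t = -1.4961, fail to reject H₀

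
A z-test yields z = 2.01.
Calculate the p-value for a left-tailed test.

For z = 2.01:
p = P(Z < 2.01) = Φ(2.01) = 0.9778

Answer: p-value ≈ 0.9778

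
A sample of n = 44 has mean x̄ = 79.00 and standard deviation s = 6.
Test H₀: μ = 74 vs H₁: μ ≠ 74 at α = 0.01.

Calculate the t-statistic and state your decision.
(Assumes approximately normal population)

Answer: t = 5.5279, reject H₀

Derivation:
df = n - 1 = 43
SE = s/√n = 6/√44 = 0.9045
t = (x̄ - μ₀)/SE = (79.00 - 74)/0.9045 = 5.5279
Critical value: t_{0.005,43} = ±2.695
p-value < 0.0001
Decision: reject H₀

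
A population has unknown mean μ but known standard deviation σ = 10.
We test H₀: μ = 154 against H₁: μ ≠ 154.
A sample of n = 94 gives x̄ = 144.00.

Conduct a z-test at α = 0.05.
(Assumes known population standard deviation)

Standard error: SE = σ/√n = 10/√94 = 1.0314
z-statistic: z = (x̄ - μ₀)/SE = (144.00 - 154)/1.0314 = -9.6956
Critical value: ±1.960
p-value < 0.0001
Decision: reject H₀

Answer: z = -9.6956, reject H₀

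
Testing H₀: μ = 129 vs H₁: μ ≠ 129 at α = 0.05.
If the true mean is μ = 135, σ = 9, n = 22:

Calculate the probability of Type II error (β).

SE = σ/√n = 9/√22 = 1.9188
Critical values: μ₀ ± z_0.025×SE = 129 ± 1.960×1.9188
Acceptance region: (125.2392, 132.7608)
Under H₁ (μ = 135): z_high = (132.7608 - 135)/1.9188 = -1.1670, z_low = (125.2392 - 135)/1.9188 = -5.0869
β = P(not reject | H₁) = Φ(-1.1670) - Φ(-5.0869) ≈ 0.1216

Answer: β ≈ 0.1216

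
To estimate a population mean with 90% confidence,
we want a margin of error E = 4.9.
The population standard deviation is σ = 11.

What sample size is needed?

z_0.05 = 1.645
n = (z×σ/E)² = (1.645×11/4.9)²
n = 13.6372
Round up: n = 14

Answer: n = 14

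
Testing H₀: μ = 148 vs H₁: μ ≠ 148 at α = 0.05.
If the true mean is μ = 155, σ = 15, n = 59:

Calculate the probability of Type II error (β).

Answer: β ≈ 0.0521

Derivation:
SE = σ/√n = 15/√59 = 1.9528
Critical values: μ₀ ± z_0.025×SE = 148 ± 1.960×1.9528
Acceptance region: (144.1725, 151.8275)
Under H₁ (μ = 155): z_high = (151.8275 - 155)/1.9528 = -1.6246, z_low = (144.1725 - 155)/1.9528 = -5.5446
β = P(not reject | H₁) = Φ(-1.6246) - Φ(-5.5446) ≈ 0.0521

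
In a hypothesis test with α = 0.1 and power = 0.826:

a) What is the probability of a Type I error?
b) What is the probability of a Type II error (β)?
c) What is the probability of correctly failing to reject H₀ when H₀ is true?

Answer: a) 0.1, b) 0.174, c) 0.9

Derivation:
a) Type I error probability = α = 0.1
b) Power = P(reject H₀ | H₁ true) = 1 - β = 0.826, so Type II error probability = β = 1 - Power = 0.174
c) P(fail to reject H₀ | H₀ true) = 1 - α = 0.9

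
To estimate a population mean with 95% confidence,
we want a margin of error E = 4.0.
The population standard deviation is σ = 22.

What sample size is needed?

z_0.025 = 1.960
n = (z×σ/E)² = (1.960×22/4.0)²
n = 116.2084
Round up: n = 117

Answer: n = 117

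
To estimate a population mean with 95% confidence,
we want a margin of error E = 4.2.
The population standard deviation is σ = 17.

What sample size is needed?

z_0.025 = 1.960
n = (z×σ/E)² = (1.960×17/4.2)²
n = 62.9378
Round up: n = 63

Answer: n = 63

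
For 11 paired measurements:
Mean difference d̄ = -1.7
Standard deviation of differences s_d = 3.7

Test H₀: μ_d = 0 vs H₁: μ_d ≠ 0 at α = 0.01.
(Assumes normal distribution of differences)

Answer: t = -1.5238, fail to reject H₀

Derivation:
df = n - 1 = 10
SE = s_d/√n = 3.7/√11 = 1.1156
t = d̄/SE = -1.7/1.1156 = -1.5238
Critical value: t_{0.005,10} = ±3.169
p-value ≈ 0.1585
Decision: fail to reject H₀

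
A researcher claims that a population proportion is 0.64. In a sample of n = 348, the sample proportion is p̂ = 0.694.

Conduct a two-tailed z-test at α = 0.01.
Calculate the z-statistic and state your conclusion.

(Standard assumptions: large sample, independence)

H₀: p = 0.64, H₁: p ≠ 0.64
Standard error: SE = √(p₀(1-p₀)/n) = √(0.64×0.36/348) = 0.025731
z-statistic: z = (p̂ - p₀)/SE = (0.694 - 0.64)/0.025731 = 2.0986
Critical value: z_0.005 = ±2.576
p-value = 0.0359
Decision: fail to reject H₀ at α = 0.01

Answer: z = 2.0986, fail to reject H₀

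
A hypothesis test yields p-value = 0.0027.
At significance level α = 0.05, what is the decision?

Answer: reject H₀

Derivation:
Compare p-value to α:
0.0027 < 0.05
Decision: reject H₀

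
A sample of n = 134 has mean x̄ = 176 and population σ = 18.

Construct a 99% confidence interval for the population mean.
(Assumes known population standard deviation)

Confidence level: 99%, α = 0.01
z_0.005 = 2.576
SE = σ/√n = 18/√134 = 1.5550
Margin of error = 2.576 × 1.5550 = 4.0057
CI: x̄ ± margin = 176 ± 4.0057
CI: (171.9943, 180.0057)

Answer: (171.9943, 180.0057)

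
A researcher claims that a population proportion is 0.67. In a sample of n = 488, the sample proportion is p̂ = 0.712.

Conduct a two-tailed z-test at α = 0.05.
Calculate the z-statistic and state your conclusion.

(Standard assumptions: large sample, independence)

Answer: z = 1.9731, reject H₀

Derivation:
H₀: p = 0.67, H₁: p ≠ 0.67
Standard error: SE = √(p₀(1-p₀)/n) = √(0.67×0.33/488) = 0.021286
z-statistic: z = (p̂ - p₀)/SE = (0.712 - 0.67)/0.021286 = 1.9731
Critical value: z_0.025 = ±1.960
p-value = 0.0485
Decision: reject H₀ at α = 0.05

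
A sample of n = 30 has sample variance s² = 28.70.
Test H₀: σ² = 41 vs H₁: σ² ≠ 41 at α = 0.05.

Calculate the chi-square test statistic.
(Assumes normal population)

Answer: χ² = 20.3000, fail to reject H₀

Derivation:
df = n - 1 = 29
χ² = (n-1)s²/σ₀² = 29×28.70/41 = 20.3000
Critical values: χ²_{0.975,29} = 16.047, χ²_{0.025,29} = 45.722
Rejection region: χ² < 16.047 or χ² > 45.722
Decision: fail to reject H₀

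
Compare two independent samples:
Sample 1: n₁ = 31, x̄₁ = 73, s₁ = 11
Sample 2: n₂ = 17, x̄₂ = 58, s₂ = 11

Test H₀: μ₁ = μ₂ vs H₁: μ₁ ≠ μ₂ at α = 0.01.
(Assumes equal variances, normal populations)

Pooled variance: s²_p = [30×11² + 16×11²]/(46) = 121.0000
s_p = 11.0000
SE = s_p×√(1/n₁ + 1/n₂) = 11.0000×√(1/31 + 1/17) = 3.3198
t = (x̄₁ - x̄₂)/SE = (73 - 58)/3.3198 = 4.5183
df = 46, t-critical = ±2.687
Decision: reject H₀

Answer: t = 4.5183, reject H₀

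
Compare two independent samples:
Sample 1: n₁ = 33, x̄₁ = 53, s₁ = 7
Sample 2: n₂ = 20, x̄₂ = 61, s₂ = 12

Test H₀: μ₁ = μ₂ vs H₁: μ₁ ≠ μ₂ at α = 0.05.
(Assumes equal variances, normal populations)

Answer: t = -3.0730, reject H₀

Derivation:
Pooled variance: s²_p = [32×7² + 19×12²]/(51) = 84.3922
s_p = 9.1865
SE = s_p×√(1/n₁ + 1/n₂) = 9.1865×√(1/33 + 1/20) = 2.6033
t = (x̄₁ - x̄₂)/SE = (53 - 61)/2.6033 = -3.0730
df = 51, t-critical = ±2.008
Decision: reject H₀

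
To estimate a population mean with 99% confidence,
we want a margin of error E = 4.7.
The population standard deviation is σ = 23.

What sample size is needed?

z_0.005 = 2.576
n = (z×σ/E)² = (2.576×23/4.7)²
n = 158.9102
Round up: n = 159

Answer: n = 159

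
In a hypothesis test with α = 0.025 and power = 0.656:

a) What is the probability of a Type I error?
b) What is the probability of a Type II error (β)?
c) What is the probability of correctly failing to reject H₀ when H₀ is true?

a) Type I error probability = α = 0.025
b) Power = P(reject H₀ | H₁ true) = 1 - β = 0.656, so Type II error probability = β = 1 - Power = 0.344
c) P(fail to reject H₀ | H₀ true) = 1 - α = 0.975

Answer: a) 0.025, b) 0.344, c) 0.975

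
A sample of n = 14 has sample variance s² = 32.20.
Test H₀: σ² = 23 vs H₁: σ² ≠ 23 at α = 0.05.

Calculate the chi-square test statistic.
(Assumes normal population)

df = n - 1 = 13
χ² = (n-1)s²/σ₀² = 13×32.20/23 = 18.2000
Critical values: χ²_{0.975,13} = 5.009, χ²_{0.025,13} = 24.736
Rejection region: χ² < 5.009 or χ² > 24.736
Decision: fail to reject H₀

Answer: χ² = 18.2000, fail to reject H₀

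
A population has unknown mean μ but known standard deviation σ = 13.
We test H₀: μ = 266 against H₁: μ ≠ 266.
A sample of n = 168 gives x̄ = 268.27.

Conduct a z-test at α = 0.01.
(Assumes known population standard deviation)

Answer: z = 2.2632, fail to reject H₀

Derivation:
Standard error: SE = σ/√n = 13/√168 = 1.0030
z-statistic: z = (x̄ - μ₀)/SE = (268.27 - 266)/1.0030 = 2.2632
Critical value: ±2.576
p-value = 0.0236
Decision: fail to reject H₀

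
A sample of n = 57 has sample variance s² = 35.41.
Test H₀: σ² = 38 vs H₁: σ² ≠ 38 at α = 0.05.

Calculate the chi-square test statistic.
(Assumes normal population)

df = n - 1 = 56
χ² = (n-1)s²/σ₀² = 56×35.41/38 = 52.1832
Critical values: χ²_{0.975,56} = 37.212, χ²_{0.025,56} = 78.567
Rejection region: χ² < 37.212 or χ² > 78.567
Decision: fail to reject H₀

Answer: χ² = 52.1832, fail to reject H₀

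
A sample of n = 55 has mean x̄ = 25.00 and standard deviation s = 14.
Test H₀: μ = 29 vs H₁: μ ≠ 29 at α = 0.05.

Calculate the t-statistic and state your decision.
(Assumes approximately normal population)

df = n - 1 = 54
SE = s/√n = 14/√55 = 1.8878
t = (x̄ - μ₀)/SE = (25.00 - 29)/1.8878 = -2.1189
Critical value: t_{0.025,54} = ±2.005
p-value ≈ 0.0387
Decision: reject H₀

Answer: t = -2.1189, reject H₀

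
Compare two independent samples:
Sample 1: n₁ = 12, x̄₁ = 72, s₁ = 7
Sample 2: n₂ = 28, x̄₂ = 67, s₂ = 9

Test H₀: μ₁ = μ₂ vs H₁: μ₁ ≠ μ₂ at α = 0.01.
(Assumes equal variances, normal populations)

Pooled variance: s²_p = [11×7² + 27×9²]/(38) = 71.7368
s_p = 8.4698
SE = s_p×√(1/n₁ + 1/n₂) = 8.4698×√(1/12 + 1/28) = 2.9224
t = (x̄₁ - x̄₂)/SE = (72 - 67)/2.9224 = 1.7109
df = 38, t-critical = ±2.712
Decision: fail to reject H₀

Answer: t = 1.7109, fail to reject H₀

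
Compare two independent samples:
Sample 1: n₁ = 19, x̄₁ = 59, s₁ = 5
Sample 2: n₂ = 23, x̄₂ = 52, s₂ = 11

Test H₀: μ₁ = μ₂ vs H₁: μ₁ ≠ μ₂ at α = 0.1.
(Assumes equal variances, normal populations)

Pooled variance: s²_p = [18×5² + 22×11²]/(40) = 77.8000
s_p = 8.8204
SE = s_p×√(1/n₁ + 1/n₂) = 8.8204×√(1/19 + 1/23) = 2.7345
t = (x̄₁ - x̄₂)/SE = (59 - 52)/2.7345 = 2.5599
df = 40, t-critical = ±1.684
Decision: reject H₀

Answer: t = 2.5599, reject H₀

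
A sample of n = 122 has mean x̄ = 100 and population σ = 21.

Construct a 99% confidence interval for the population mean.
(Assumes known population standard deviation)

Confidence level: 99%, α = 0.01
z_0.005 = 2.576
SE = σ/√n = 21/√122 = 1.9013
Margin of error = 2.576 × 1.9013 = 4.8977
CI: x̄ ± margin = 100 ± 4.8977
CI: (95.1023, 104.8977)

Answer: (95.1023, 104.8977)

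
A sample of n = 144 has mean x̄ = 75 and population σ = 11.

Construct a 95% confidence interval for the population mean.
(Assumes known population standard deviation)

Answer: (73.2033, 76.7967)

Derivation:
Confidence level: 95%, α = 0.05
z_0.025 = 1.960
SE = σ/√n = 11/√144 = 0.9167
Margin of error = 1.960 × 0.9167 = 1.7967
CI: x̄ ± margin = 75 ± 1.7967
CI: (73.2033, 76.7967)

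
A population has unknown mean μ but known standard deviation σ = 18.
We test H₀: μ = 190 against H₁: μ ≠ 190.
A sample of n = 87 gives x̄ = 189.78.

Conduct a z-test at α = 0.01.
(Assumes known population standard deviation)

Standard error: SE = σ/√n = 18/√87 = 1.9298
z-statistic: z = (x̄ - μ₀)/SE = (189.78 - 190)/1.9298 = -0.1140
Critical value: ±2.576
p-value = 0.9092
Decision: fail to reject H₀

Answer: z = -0.1140, fail to reject H₀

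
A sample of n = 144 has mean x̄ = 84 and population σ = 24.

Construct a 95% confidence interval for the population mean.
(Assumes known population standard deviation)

Answer: (80.0800, 87.9200)

Derivation:
Confidence level: 95%, α = 0.05
z_0.025 = 1.960
SE = σ/√n = 24/√144 = 2.0000
Margin of error = 1.960 × 2.0000 = 3.9200
CI: x̄ ± margin = 84 ± 3.9200
CI: (80.0800, 87.9200)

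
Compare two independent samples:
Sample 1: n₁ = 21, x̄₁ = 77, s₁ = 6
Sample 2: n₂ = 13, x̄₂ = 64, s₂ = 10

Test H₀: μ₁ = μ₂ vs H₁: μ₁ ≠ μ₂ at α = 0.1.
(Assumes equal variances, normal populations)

Pooled variance: s²_p = [20×6² + 12×10²]/(32) = 60.0000
s_p = 7.7460
SE = s_p×√(1/n₁ + 1/n₂) = 7.7460×√(1/21 + 1/13) = 2.7336
t = (x̄₁ - x̄₂)/SE = (77 - 64)/2.7336 = 4.7556
df = 32, t-critical = ±1.694
Decision: reject H₀

Answer: t = 4.7556, reject H₀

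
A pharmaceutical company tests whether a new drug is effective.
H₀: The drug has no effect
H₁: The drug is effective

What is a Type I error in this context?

Type I error (α): Rejecting H₀ when H₀ is true
Type II error (β): Failing to reject H₀ when H₁ is true

Answer: Concluding the drug is effective when it actually has no effect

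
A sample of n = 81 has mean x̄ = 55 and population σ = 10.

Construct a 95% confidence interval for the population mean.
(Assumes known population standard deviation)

Answer: (52.8222, 57.1778)

Derivation:
Confidence level: 95%, α = 0.05
z_0.025 = 1.960
SE = σ/√n = 10/√81 = 1.1111
Margin of error = 1.960 × 1.1111 = 2.1778
CI: x̄ ± margin = 55 ± 2.1778
CI: (52.8222, 57.1778)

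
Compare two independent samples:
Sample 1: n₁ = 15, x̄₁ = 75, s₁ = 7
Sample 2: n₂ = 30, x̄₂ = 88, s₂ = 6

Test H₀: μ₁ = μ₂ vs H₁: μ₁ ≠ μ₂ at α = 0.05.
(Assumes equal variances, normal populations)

Answer: t = -6.4812, reject H₀

Derivation:
Pooled variance: s²_p = [14×7² + 29×6²]/(43) = 40.2326
s_p = 6.3429
SE = s_p×√(1/n₁ + 1/n₂) = 6.3429×√(1/15 + 1/30) = 2.0058
t = (x̄₁ - x̄₂)/SE = (75 - 88)/2.0058 = -6.4812
df = 43, t-critical = ±2.017
Decision: reject H₀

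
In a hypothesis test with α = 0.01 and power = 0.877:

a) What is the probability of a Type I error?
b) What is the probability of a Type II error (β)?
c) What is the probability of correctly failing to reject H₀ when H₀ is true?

Answer: a) 0.01, b) 0.123, c) 0.99

Derivation:
a) Type I error probability = α = 0.01
b) Power = P(reject H₀ | H₁ true) = 1 - β = 0.877, so Type II error probability = β = 1 - Power = 0.123
c) P(fail to reject H₀ | H₀ true) = 1 - α = 0.99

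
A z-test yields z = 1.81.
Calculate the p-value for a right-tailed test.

For z = 1.81:
p = P(Z > 1.81) = 1 - Φ(1.81) = 0.0351

Answer: p-value ≈ 0.0351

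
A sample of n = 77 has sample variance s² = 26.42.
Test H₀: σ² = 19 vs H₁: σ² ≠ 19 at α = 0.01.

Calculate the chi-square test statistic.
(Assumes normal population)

Answer: χ² = 105.6800, fail to reject H₀

Derivation:
df = n - 1 = 76
χ² = (n-1)s²/σ₀² = 76×26.42/19 = 105.6800
Critical values: χ²_{0.995,76} = 47.997, χ²_{0.005,76} = 111.495
Rejection region: χ² < 47.997 or χ² > 111.495
Decision: fail to reject H₀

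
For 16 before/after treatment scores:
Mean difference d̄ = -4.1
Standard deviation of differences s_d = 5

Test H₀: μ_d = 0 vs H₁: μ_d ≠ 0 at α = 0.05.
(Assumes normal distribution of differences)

df = n - 1 = 15
SE = s_d/√n = 5/√16 = 1.2500
t = d̄/SE = -4.1/1.2500 = -3.2800
Critical value: t_{0.025,15} = ±2.131
p-value ≈ 0.0051
Decision: reject H₀

Answer: t = -3.2800, reject H₀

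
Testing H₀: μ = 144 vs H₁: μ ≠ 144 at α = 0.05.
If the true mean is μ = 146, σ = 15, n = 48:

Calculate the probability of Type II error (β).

Answer: β ≈ 0.8480

Derivation:
SE = σ/√n = 15/√48 = 2.1651
Critical values: μ₀ ± z_0.025×SE = 144 ± 1.960×2.1651
Acceptance region: (139.7564, 148.2436)
Under H₁ (μ = 146): z_high = (148.2436 - 146)/2.1651 = 1.0363, z_low = (139.7564 - 146)/2.1651 = -2.8837
β = P(not reject | H₁) = Φ(1.0363) - Φ(-2.8837) ≈ 0.8480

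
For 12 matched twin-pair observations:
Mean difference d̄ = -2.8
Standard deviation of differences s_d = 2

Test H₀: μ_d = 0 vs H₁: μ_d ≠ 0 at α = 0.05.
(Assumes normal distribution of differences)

Answer: t = -4.8493, reject H₀

Derivation:
df = n - 1 = 11
SE = s_d/√n = 2/√12 = 0.5774
t = d̄/SE = -2.8/0.5774 = -4.8493
Critical value: t_{0.025,11} = ±2.201
p-value ≈ 0.0005
Decision: reject H₀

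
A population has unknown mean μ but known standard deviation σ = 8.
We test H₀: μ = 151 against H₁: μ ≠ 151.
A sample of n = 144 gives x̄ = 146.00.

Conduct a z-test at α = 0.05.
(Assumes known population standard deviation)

Answer: z = -7.4996, reject H₀

Derivation:
Standard error: SE = σ/√n = 8/√144 = 0.6667
z-statistic: z = (x̄ - μ₀)/SE = (146.00 - 151)/0.6667 = -7.4996
Critical value: ±1.960
p-value < 0.0001
Decision: reject H₀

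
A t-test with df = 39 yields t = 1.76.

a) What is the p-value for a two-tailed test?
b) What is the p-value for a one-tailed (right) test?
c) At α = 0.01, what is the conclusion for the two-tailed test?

Answer: a) 0.0862, b) 0.0431, c) fail to reject H₀

Derivation:
Using t-distribution with df = 39:
a) Two-tailed: p = 2×P(T > 1.76) = 0.0862
b) One-tailed: p = P(T > 1.76) = 0.0431
c) 0.0862 ≥ 0.01, fail to reject H₀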